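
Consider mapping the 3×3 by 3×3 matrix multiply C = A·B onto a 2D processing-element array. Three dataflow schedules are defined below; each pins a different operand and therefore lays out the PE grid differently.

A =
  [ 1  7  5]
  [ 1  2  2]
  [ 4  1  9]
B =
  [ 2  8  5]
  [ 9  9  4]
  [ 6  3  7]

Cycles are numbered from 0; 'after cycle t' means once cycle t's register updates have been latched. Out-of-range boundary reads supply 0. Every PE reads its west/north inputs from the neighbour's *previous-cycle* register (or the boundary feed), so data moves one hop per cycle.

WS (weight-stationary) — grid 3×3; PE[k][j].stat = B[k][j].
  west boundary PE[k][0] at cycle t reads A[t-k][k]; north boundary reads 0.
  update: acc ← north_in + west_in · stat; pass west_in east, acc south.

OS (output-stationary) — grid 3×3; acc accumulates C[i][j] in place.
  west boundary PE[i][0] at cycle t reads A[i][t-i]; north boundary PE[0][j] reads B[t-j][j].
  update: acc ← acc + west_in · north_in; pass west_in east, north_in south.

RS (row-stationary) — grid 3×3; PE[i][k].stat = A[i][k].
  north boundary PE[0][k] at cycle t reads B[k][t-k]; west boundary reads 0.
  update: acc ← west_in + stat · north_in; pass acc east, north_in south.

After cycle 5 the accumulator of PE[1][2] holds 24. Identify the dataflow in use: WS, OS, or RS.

WS (3×3 grid), PE[1][2]:
  after 0 — PE[1][2] acc=0, pass-E 0, pass-S 0
  after 1 — PE[1][2] acc=0, pass-E 0, pass-S 0
  after 2 — PE[1][2] acc=0, pass-E 0, pass-S 0
  after 3 — PE[1][2] acc=33, pass-E 7, pass-S 33
  after 4 — PE[1][2] acc=13, pass-E 2, pass-S 13
  after 5 — PE[1][2] acc=24, pass-E 1, pass-S 24
OS (3×3 grid), PE[1][2]:
  after 0 — PE[1][2] acc=0, pass-E 0, pass-S 0
  after 1 — PE[1][2] acc=0, pass-E 0, pass-S 0
  after 2 — PE[1][2] acc=0, pass-E 0, pass-S 0
  after 3 — PE[1][2] acc=5, pass-E 1, pass-S 5
  after 4 — PE[1][2] acc=13, pass-E 2, pass-S 4
  after 5 — PE[1][2] acc=27, pass-E 2, pass-S 7
RS (3×3 grid), PE[1][2]:
  after 0 — PE[1][2] acc=0, pass-E 0, pass-S 0
  after 1 — PE[1][2] acc=0, pass-E 0, pass-S 0
  after 2 — PE[1][2] acc=0, pass-E 0, pass-S 0
  after 3 — PE[1][2] acc=32, pass-E 32, pass-S 6
  after 4 — PE[1][2] acc=32, pass-E 32, pass-S 3
  after 5 — PE[1][2] acc=27, pass-E 27, pass-S 7

dataflow = WS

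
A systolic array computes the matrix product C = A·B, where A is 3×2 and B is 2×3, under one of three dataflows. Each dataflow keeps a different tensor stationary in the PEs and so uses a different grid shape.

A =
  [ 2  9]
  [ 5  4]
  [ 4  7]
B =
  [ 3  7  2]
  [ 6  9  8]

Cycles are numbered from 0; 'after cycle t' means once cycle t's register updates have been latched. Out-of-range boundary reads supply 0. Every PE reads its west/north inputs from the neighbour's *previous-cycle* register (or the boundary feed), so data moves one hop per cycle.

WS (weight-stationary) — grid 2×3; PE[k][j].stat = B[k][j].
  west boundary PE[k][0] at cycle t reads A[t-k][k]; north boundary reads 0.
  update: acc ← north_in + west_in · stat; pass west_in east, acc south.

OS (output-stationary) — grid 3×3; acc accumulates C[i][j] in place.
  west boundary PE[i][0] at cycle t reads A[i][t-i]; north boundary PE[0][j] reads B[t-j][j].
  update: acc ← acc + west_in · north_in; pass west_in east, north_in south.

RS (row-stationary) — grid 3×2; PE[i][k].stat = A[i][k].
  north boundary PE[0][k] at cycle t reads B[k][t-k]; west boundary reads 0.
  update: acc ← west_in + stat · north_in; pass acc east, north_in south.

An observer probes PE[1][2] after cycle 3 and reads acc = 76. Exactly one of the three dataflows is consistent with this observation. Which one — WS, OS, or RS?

dataflow = WS

WS (2×3 grid), PE[1][2]:
  cycle 0: PE[1][2] → acc 0, east 0, south 0
  cycle 1: PE[1][2] → acc 0, east 0, south 0
  cycle 2: PE[1][2] → acc 0, east 0, south 0
  cycle 3: PE[1][2] → acc 76, east 9, south 76
OS (3×3 grid), PE[1][2]:
  cycle 0: PE[1][2] → acc 0, east 0, south 0
  cycle 1: PE[1][2] → acc 0, east 0, south 0
  cycle 2: PE[1][2] → acc 0, east 0, south 0
  cycle 3: PE[1][2] → acc 10, east 5, south 2
— RS: 3×2 array has no PE[1][2].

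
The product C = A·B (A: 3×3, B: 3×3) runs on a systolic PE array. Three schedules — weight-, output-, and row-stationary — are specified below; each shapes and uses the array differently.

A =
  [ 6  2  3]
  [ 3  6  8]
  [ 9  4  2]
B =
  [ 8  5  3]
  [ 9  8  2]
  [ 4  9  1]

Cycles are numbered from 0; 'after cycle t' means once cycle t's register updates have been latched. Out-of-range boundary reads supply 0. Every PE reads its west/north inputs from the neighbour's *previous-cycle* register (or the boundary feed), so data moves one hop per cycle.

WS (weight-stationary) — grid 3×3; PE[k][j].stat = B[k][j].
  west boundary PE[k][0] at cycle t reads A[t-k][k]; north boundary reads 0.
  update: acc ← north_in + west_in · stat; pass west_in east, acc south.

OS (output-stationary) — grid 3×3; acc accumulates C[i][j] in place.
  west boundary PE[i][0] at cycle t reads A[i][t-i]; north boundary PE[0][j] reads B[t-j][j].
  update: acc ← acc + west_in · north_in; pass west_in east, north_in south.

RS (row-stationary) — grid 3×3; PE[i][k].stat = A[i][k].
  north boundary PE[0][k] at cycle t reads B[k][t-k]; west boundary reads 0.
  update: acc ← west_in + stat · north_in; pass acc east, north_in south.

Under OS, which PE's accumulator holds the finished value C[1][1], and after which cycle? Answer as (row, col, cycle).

OS — PE[1][1] is where C[1][1] collects:
  0: (1,1).acc=0  regs=<0,0>
  1: (1,1).acc=0  regs=<0,0>
  2: (1,1).acc=15  regs=<3,5>
  3: (1,1).acc=63  regs=<6,8>
  4: (1,1).acc=135  regs=<8,9>

(row, col, cycle) = (1, 1, 4)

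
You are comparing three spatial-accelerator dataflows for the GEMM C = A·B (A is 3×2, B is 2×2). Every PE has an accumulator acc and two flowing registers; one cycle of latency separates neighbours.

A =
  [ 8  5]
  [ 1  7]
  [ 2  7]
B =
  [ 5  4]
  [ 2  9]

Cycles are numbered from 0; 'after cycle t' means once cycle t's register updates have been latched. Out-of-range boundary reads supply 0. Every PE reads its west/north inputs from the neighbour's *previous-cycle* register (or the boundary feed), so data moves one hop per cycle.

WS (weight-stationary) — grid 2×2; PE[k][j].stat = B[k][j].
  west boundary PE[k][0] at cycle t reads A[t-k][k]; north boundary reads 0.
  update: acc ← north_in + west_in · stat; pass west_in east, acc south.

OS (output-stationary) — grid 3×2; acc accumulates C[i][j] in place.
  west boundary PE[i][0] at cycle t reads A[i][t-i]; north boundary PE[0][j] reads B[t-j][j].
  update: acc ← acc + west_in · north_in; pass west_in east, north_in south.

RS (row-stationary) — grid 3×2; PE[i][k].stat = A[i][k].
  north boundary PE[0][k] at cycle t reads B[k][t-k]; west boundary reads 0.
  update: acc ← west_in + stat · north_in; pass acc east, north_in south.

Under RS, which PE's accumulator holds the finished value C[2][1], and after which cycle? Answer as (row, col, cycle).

(row, col, cycle) = (2, 1, 4)

RS: C[2][1] accumulates in PE[2][1]:
  0: (2,1).acc=0  regs=<0,0>
  1: (2,1).acc=0  regs=<0,0>
  2: (2,1).acc=0  regs=<0,0>
  3: (2,1).acc=24  regs=<24,2>
  4: (2,1).acc=71  regs=<71,9>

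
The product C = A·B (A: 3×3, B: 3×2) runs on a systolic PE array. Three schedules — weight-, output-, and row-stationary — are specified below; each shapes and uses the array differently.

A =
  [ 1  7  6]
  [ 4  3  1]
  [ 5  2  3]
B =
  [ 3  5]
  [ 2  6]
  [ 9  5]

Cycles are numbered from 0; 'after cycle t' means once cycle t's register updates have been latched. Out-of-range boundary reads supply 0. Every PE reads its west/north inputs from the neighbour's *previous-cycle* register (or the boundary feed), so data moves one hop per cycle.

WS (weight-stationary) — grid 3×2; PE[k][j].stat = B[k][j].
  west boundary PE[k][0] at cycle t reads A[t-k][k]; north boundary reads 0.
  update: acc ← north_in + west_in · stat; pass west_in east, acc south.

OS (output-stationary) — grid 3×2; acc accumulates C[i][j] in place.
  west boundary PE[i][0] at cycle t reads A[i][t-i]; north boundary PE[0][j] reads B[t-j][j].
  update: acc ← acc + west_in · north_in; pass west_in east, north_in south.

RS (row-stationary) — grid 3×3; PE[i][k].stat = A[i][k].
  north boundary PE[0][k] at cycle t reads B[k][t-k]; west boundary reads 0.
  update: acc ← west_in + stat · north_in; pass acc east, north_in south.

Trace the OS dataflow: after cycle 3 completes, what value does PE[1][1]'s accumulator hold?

OS 3×2: PE[1][1] cycle-by-cycle (with neighbour feeds):
  cycle 0: PE[0][1] → acc 0, east 0, south 0
  cycle 0: PE[1][0] → acc 0, east 0, south 0
  cycle 0: PE[1][1] → acc 0, east 0, south 0
  cycle 1: PE[0][1] → acc 5, east 1, south 5
  cycle 1: PE[1][0] → acc 12, east 4, south 3
  cycle 1: PE[1][1] → acc 0, east 0, south 0
  cycle 2: PE[0][1] → acc 47, east 7, south 6
  cycle 2: PE[1][0] → acc 18, east 3, south 2
  cycle 2: PE[1][1] → acc 20, east 4, south 5
  cycle 3: PE[0][1] → acc 77, east 6, south 5
  cycle 3: PE[1][0] → acc 27, east 1, south 9
  cycle 3: PE[1][1] → acc 38, east 3, south 6

PE[1][1].acc = 38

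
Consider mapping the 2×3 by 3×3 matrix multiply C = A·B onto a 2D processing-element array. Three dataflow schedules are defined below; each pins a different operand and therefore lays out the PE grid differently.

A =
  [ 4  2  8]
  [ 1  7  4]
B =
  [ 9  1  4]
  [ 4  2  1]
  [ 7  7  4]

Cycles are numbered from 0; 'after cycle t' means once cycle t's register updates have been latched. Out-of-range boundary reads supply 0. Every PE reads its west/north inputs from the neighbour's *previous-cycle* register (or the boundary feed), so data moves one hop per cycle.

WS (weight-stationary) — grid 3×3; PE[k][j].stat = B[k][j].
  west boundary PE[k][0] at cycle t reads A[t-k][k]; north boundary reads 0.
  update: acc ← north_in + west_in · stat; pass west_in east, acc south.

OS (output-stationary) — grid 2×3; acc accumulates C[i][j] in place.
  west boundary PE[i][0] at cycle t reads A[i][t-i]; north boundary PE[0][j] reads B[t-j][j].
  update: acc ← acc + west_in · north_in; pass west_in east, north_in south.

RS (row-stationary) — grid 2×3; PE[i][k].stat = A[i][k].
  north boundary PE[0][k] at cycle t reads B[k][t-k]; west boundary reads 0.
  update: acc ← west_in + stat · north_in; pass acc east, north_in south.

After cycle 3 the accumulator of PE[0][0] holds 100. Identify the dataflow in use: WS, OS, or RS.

dataflow = OS

Under WS (3×3), PE[0][0]:
  [0] (0,0) acc=36 (h:4 v:36)
  [1] (0,0) acc=9 (h:1 v:9)
  [2] (0,0) acc=0 (h:0 v:0)
  [3] (0,0) acc=0 (h:0 v:0)
Under OS (2×3), PE[0][0]:
  [0] (0,0) acc=36 (h:4 v:9)
  [1] (0,0) acc=44 (h:2 v:4)
  [2] (0,0) acc=100 (h:8 v:7)
  [3] (0,0) acc=100 (h:0 v:0)
Under RS (2×3), PE[0][0]:
  [0] (0,0) acc=36 (h:36 v:9)
  [1] (0,0) acc=4 (h:4 v:1)
  [2] (0,0) acc=16 (h:16 v:4)
  [3] (0,0) acc=0 (h:0 v:0)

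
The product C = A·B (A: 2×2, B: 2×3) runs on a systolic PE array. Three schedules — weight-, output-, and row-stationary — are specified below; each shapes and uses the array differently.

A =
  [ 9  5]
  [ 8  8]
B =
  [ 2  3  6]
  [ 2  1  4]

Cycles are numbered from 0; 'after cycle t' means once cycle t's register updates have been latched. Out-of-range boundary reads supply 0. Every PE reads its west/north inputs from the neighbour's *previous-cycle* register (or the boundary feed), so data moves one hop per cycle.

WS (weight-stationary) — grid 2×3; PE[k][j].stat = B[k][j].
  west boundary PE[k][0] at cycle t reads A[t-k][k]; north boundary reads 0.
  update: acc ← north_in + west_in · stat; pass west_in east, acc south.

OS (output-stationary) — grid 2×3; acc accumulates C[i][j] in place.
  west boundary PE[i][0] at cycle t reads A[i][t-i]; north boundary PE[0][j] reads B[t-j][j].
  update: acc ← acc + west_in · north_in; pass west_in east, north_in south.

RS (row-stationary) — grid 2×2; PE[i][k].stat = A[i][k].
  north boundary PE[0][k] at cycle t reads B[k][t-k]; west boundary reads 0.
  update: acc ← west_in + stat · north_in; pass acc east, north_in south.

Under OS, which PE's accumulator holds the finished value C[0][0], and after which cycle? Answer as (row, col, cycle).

(row, col, cycle) = (0, 0, 1)

Under OS, C[0][0] lands at PE[0][0]:
  c0 r0c0: 18 / 9 / 2
  c1 r0c0: 28 / 5 / 2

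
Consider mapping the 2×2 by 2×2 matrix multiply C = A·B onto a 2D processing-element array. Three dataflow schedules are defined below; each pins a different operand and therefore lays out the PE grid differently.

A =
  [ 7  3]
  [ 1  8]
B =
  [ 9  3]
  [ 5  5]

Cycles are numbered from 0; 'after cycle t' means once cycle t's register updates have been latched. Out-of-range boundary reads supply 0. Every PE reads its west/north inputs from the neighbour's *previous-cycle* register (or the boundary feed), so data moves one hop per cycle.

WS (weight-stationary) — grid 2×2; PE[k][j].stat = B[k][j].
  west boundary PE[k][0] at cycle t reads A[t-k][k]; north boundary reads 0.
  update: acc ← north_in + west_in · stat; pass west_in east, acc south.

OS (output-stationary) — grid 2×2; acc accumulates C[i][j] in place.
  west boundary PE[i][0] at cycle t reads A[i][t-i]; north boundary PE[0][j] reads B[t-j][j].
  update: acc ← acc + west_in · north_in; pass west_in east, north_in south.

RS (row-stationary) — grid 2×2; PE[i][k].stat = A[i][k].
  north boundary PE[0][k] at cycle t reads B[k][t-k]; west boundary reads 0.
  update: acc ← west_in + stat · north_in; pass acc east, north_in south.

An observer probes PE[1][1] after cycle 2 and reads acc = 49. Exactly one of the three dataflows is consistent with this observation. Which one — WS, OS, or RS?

dataflow = RS

Under WS (2×2), PE[1][1]:
  c0 r1c1: 0 / 0 / 0
  c1 r1c1: 0 / 0 / 0
  c2 r1c1: 36 / 3 / 36
Under OS (2×2), PE[1][1]:
  c0 r1c1: 0 / 0 / 0
  c1 r1c1: 0 / 0 / 0
  c2 r1c1: 3 / 1 / 3
Under RS (2×2), PE[1][1]:
  c0 r1c1: 0 / 0 / 0
  c1 r1c1: 0 / 0 / 0
  c2 r1c1: 49 / 49 / 5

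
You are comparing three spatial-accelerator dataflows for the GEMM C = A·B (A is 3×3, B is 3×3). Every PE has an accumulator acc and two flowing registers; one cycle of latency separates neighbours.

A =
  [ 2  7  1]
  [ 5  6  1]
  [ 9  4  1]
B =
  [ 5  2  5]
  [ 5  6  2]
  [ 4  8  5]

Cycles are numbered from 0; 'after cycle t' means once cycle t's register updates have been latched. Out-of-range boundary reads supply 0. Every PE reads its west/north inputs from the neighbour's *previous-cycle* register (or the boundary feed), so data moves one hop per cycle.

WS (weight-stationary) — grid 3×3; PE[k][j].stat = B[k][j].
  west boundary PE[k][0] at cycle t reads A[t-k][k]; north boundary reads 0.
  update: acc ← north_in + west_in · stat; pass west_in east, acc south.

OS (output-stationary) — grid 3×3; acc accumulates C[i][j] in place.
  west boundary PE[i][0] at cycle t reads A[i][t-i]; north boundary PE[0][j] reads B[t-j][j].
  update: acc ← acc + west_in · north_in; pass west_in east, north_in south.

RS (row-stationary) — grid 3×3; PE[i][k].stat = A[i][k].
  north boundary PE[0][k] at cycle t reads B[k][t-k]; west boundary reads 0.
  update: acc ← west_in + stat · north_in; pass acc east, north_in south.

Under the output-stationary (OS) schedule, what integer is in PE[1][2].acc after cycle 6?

PE[1][2].acc = 42

OS 3×3: PE[1][2] cycle-by-cycle (with neighbour feeds):
  @0  [0,2]  acc 0  |  →0  ↓0
  @0  [1,1]  acc 0  |  →0  ↓0
  @0  [1,2]  acc 0  |  →0  ↓0
  @1  [0,2]  acc 0  |  →0  ↓0
  @1  [1,1]  acc 0  |  →0  ↓0
  @1  [1,2]  acc 0  |  →0  ↓0
  @2  [0,2]  acc 10  |  →2  ↓5
  @2  [1,1]  acc 10  |  →5  ↓2
  @2  [1,2]  acc 0  |  →0  ↓0
  @3  [0,2]  acc 24  |  →7  ↓2
  @3  [1,1]  acc 46  |  →6  ↓6
  @3  [1,2]  acc 25  |  →5  ↓5
  @4  [0,2]  acc 29  |  →1  ↓5
  @4  [1,1]  acc 54  |  →1  ↓8
  @4  [1,2]  acc 37  |  →6  ↓2
  @5  [0,2]  acc 29  |  →0  ↓0
  @5  [1,1]  acc 54  |  →0  ↓0
  @5  [1,2]  acc 42  |  →1  ↓5
  @6  [0,2]  acc 29  |  →0  ↓0
  @6  [1,1]  acc 54  |  →0  ↓0
  @6  [1,2]  acc 42  |  →0  ↓0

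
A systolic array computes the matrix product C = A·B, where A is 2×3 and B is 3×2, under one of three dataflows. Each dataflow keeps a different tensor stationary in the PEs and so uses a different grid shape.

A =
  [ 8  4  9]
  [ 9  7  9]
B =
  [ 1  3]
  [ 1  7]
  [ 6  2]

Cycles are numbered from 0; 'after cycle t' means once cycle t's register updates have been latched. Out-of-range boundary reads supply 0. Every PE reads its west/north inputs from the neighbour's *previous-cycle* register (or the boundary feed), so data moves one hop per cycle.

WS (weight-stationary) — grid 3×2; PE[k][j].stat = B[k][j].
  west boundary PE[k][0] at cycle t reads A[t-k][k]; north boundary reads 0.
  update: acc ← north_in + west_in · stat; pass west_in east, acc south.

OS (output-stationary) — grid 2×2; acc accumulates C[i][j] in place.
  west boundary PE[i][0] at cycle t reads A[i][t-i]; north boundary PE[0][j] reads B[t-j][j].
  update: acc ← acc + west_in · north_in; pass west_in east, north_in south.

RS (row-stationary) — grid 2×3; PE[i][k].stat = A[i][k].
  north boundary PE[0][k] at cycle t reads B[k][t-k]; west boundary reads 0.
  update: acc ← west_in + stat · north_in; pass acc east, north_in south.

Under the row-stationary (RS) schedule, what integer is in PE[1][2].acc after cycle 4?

RS on a 2×3 grid — tracing PE[1][2] and its feeders:
  after 0 — PE[0][2] acc=0, pass-E 0, pass-S 0
  after 0 — PE[1][1] acc=0, pass-E 0, pass-S 0
  after 0 — PE[1][2] acc=0, pass-E 0, pass-S 0
  after 1 — PE[0][2] acc=0, pass-E 0, pass-S 0
  after 1 — PE[1][1] acc=0, pass-E 0, pass-S 0
  after 1 — PE[1][2] acc=0, pass-E 0, pass-S 0
  after 2 — PE[0][2] acc=66, pass-E 66, pass-S 6
  after 2 — PE[1][1] acc=16, pass-E 16, pass-S 1
  after 2 — PE[1][2] acc=0, pass-E 0, pass-S 0
  after 3 — PE[0][2] acc=70, pass-E 70, pass-S 2
  after 3 — PE[1][1] acc=76, pass-E 76, pass-S 7
  after 3 — PE[1][2] acc=70, pass-E 70, pass-S 6
  after 4 — PE[0][2] acc=0, pass-E 0, pass-S 0
  after 4 — PE[1][1] acc=0, pass-E 0, pass-S 0
  after 4 — PE[1][2] acc=94, pass-E 94, pass-S 2

PE[1][2].acc = 94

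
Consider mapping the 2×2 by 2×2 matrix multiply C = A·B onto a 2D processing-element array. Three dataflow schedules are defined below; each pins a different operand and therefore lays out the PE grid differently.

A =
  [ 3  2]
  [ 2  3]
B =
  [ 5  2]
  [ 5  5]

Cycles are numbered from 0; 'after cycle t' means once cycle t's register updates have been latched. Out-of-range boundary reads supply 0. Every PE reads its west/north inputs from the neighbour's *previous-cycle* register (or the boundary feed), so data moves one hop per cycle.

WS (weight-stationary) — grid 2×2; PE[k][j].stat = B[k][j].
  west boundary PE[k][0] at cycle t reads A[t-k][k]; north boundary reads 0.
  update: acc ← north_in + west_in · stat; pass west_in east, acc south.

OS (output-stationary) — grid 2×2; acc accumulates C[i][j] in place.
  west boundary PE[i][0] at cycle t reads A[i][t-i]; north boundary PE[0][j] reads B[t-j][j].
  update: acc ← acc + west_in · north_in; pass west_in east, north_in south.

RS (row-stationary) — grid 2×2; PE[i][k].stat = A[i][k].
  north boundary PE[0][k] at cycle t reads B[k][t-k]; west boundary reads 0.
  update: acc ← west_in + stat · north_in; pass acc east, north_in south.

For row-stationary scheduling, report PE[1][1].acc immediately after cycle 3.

RS on a 2×2 grid — tracing PE[1][1] and its feeders:
  cycle 0: PE[0][1] → acc 0, east 0, south 0
  cycle 0: PE[1][0] → acc 0, east 0, south 0
  cycle 0: PE[1][1] → acc 0, east 0, south 0
  cycle 1: PE[0][1] → acc 25, east 25, south 5
  cycle 1: PE[1][0] → acc 10, east 10, south 5
  cycle 1: PE[1][1] → acc 0, east 0, south 0
  cycle 2: PE[0][1] → acc 16, east 16, south 5
  cycle 2: PE[1][0] → acc 4, east 4, south 2
  cycle 2: PE[1][1] → acc 25, east 25, south 5
  cycle 3: PE[0][1] → acc 0, east 0, south 0
  cycle 3: PE[1][0] → acc 0, east 0, south 0
  cycle 3: PE[1][1] → acc 19, east 19, south 5

PE[1][1].acc = 19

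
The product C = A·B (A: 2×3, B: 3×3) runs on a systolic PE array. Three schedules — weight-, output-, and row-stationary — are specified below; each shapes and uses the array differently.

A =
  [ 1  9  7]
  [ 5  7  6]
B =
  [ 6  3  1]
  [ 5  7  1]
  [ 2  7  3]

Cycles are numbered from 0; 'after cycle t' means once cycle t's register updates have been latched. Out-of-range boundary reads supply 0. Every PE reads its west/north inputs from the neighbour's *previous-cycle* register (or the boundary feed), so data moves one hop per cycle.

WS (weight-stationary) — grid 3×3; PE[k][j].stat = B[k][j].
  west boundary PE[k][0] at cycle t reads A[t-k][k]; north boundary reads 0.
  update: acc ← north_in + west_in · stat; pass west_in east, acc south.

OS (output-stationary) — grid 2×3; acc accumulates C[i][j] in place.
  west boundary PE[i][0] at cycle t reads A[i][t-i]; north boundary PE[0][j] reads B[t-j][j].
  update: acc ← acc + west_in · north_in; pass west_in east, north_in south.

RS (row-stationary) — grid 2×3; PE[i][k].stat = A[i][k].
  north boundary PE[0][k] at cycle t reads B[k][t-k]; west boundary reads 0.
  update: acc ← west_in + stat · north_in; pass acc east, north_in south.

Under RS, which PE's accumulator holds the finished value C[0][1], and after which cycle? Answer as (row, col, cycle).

RS: C[0][1] accumulates in PE[0][2]:
  cycle 0: PE[0][2] → acc 0, east 0, south 0
  cycle 1: PE[0][2] → acc 0, east 0, south 0
  cycle 2: PE[0][2] → acc 65, east 65, south 2
  cycle 3: PE[0][2] → acc 115, east 115, south 7

(row, col, cycle) = (0, 2, 3)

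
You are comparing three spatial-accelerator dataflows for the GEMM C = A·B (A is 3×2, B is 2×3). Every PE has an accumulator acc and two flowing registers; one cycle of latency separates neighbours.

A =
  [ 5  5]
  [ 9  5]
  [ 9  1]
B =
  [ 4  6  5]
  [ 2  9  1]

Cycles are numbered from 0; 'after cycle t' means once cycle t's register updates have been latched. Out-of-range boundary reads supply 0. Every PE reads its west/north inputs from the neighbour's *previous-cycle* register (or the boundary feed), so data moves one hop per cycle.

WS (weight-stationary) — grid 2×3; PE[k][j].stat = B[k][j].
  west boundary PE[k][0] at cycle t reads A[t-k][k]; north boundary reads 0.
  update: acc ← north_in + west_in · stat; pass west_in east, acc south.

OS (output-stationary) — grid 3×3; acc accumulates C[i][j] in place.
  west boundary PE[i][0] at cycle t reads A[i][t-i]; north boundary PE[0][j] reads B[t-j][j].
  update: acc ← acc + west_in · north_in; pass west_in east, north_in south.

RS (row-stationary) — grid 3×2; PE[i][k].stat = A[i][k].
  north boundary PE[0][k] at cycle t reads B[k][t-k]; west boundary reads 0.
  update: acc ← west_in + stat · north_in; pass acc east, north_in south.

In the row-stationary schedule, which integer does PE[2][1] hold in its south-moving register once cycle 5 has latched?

RS on a 3×2 grid — tracing PE[2][1] and its feeders:
  @0  [1,1]  acc 0  |  →0  ↓0
  @0  [2,0]  acc 0  |  →0  ↓0
  @0  [2,1]  acc 0  |  →0  ↓0
  @1  [1,1]  acc 0  |  →0  ↓0
  @1  [2,0]  acc 0  |  →0  ↓0
  @1  [2,1]  acc 0  |  →0  ↓0
  @2  [1,1]  acc 46  |  →46  ↓2
  @2  [2,0]  acc 36  |  →36  ↓4
  @2  [2,1]  acc 0  |  →0  ↓0
  @3  [1,1]  acc 99  |  →99  ↓9
  @3  [2,0]  acc 54  |  →54  ↓6
  @3  [2,1]  acc 38  |  →38  ↓2
  @4  [1,1]  acc 50  |  →50  ↓1
  @4  [2,0]  acc 45  |  →45  ↓5
  @4  [2,1]  acc 63  |  →63  ↓9
  @5  [1,1]  acc 0  |  →0  ↓0
  @5  [2,0]  acc 0  |  →0  ↓0
  @5  [2,1]  acc 46  |  →46  ↓1

register = 1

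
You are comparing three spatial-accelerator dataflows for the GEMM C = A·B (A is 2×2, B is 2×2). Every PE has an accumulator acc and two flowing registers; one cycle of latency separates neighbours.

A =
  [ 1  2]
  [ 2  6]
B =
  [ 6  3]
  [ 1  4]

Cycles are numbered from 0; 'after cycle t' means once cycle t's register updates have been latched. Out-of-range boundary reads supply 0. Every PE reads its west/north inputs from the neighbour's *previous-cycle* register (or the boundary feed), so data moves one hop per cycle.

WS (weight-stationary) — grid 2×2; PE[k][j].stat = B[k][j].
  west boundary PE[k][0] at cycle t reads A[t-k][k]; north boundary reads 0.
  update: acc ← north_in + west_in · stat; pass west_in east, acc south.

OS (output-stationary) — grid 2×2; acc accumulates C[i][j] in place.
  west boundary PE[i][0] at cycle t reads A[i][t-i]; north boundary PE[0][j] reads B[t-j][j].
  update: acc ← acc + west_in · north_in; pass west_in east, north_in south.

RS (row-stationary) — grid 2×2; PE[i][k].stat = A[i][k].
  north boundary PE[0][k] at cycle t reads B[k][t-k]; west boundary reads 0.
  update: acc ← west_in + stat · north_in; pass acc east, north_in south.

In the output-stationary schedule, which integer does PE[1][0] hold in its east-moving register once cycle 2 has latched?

OS (2×2). Following PE[1][0] plus its west/north inputs:
  @0  [0,0]  acc 6  |  →1  ↓6
  @0  [1,0]  acc 0  |  →0  ↓0
  @1  [0,0]  acc 8  |  →2  ↓1
  @1  [1,0]  acc 12  |  →2  ↓6
  @2  [0,0]  acc 8  |  →0  ↓0
  @2  [1,0]  acc 18  |  →6  ↓1

register = 6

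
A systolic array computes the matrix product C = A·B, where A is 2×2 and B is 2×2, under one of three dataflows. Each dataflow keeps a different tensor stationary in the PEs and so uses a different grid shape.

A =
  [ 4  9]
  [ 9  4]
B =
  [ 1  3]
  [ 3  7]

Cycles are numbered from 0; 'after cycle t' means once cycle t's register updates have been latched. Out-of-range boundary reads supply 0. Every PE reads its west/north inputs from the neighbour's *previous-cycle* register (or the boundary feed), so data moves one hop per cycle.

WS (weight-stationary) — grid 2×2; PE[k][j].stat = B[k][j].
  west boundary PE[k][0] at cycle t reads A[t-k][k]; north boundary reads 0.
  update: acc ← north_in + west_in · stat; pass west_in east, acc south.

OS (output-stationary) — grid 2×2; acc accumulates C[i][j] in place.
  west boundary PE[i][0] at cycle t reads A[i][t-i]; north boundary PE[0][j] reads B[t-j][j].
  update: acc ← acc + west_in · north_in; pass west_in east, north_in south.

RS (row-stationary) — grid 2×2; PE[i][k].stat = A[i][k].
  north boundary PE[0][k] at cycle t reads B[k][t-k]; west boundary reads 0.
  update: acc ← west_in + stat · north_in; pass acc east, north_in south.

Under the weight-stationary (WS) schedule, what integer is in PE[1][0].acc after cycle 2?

PE[1][0].acc = 21

WS (2×2). Following PE[1][0] plus its west/north inputs:
  [0] (0,0) acc=4 (h:4 v:4)
  [0] (1,0) acc=0 (h:0 v:0)
  [1] (0,0) acc=9 (h:9 v:9)
  [1] (1,0) acc=31 (h:9 v:31)
  [2] (0,0) acc=0 (h:0 v:0)
  [2] (1,0) acc=21 (h:4 v:21)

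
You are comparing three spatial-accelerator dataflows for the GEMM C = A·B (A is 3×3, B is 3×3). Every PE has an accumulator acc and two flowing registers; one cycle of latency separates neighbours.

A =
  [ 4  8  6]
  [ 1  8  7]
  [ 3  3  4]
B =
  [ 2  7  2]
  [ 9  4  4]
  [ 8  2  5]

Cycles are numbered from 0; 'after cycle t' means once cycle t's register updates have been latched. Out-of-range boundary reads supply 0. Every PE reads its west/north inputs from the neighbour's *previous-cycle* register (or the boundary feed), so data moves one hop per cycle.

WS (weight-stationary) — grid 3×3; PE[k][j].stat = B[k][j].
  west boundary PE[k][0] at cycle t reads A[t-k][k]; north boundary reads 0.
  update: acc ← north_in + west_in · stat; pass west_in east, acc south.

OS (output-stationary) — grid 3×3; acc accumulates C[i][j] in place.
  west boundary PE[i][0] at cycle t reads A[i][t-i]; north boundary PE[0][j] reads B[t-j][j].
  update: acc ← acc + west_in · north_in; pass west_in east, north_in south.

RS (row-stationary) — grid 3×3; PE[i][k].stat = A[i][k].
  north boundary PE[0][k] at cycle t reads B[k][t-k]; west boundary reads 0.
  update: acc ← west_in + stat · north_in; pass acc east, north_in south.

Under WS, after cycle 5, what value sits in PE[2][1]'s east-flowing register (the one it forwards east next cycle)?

register = 4

Tracing WS — 3×3 array, target PE[2][1]:
  step 0 · PE1,1: acc=0; fwd→0 fwd↓0
  step 0 · PE2,0: acc=0; fwd→0 fwd↓0
  step 0 · PE2,1: acc=0; fwd→0 fwd↓0
  step 1 · PE1,1: acc=0; fwd→0 fwd↓0
  step 1 · PE2,0: acc=0; fwd→0 fwd↓0
  step 1 · PE2,1: acc=0; fwd→0 fwd↓0
  step 2 · PE1,1: acc=60; fwd→8 fwd↓60
  step 2 · PE2,0: acc=128; fwd→6 fwd↓128
  step 2 · PE2,1: acc=0; fwd→0 fwd↓0
  step 3 · PE1,1: acc=39; fwd→8 fwd↓39
  step 3 · PE2,0: acc=130; fwd→7 fwd↓130
  step 3 · PE2,1: acc=72; fwd→6 fwd↓72
  step 4 · PE1,1: acc=33; fwd→3 fwd↓33
  step 4 · PE2,0: acc=65; fwd→4 fwd↓65
  step 4 · PE2,1: acc=53; fwd→7 fwd↓53
  step 5 · PE1,1: acc=0; fwd→0 fwd↓0
  step 5 · PE2,0: acc=0; fwd→0 fwd↓0
  step 5 · PE2,1: acc=41; fwd→4 fwd↓41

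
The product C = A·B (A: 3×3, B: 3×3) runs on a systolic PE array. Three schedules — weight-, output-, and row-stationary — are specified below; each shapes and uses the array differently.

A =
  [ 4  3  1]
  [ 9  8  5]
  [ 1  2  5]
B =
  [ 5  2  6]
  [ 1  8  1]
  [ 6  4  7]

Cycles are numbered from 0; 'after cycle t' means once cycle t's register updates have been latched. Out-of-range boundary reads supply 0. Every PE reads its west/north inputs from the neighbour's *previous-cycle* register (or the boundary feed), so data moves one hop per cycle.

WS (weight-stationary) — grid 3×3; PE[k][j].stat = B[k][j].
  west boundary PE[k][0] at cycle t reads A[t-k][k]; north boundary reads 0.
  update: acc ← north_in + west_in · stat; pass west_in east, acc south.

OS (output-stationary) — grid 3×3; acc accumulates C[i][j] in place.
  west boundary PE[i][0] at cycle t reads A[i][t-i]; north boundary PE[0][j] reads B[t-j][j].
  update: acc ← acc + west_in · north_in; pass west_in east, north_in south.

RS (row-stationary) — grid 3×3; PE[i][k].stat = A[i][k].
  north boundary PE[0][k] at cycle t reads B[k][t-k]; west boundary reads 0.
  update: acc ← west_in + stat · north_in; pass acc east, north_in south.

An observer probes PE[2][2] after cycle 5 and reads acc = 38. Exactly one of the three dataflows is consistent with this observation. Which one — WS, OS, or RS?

WS [3×3] PE[2][2] across cycles:
  0: (2,2).acc=0  regs=<0,0>
  1: (2,2).acc=0  regs=<0,0>
  2: (2,2).acc=0  regs=<0,0>
  3: (2,2).acc=0  regs=<0,0>
  4: (2,2).acc=34  regs=<1,34>
  5: (2,2).acc=97  regs=<5,97>
OS [3×3] PE[2][2] across cycles:
  0: (2,2).acc=0  regs=<0,0>
  1: (2,2).acc=0  regs=<0,0>
  2: (2,2).acc=0  regs=<0,0>
  3: (2,2).acc=0  regs=<0,0>
  4: (2,2).acc=6  regs=<1,6>
  5: (2,2).acc=8  regs=<2,1>
RS [3×3] PE[2][2] across cycles:
  0: (2,2).acc=0  regs=<0,0>
  1: (2,2).acc=0  regs=<0,0>
  2: (2,2).acc=0  regs=<0,0>
  3: (2,2).acc=0  regs=<0,0>
  4: (2,2).acc=37  regs=<37,6>
  5: (2,2).acc=38  regs=<38,4>

dataflow = RS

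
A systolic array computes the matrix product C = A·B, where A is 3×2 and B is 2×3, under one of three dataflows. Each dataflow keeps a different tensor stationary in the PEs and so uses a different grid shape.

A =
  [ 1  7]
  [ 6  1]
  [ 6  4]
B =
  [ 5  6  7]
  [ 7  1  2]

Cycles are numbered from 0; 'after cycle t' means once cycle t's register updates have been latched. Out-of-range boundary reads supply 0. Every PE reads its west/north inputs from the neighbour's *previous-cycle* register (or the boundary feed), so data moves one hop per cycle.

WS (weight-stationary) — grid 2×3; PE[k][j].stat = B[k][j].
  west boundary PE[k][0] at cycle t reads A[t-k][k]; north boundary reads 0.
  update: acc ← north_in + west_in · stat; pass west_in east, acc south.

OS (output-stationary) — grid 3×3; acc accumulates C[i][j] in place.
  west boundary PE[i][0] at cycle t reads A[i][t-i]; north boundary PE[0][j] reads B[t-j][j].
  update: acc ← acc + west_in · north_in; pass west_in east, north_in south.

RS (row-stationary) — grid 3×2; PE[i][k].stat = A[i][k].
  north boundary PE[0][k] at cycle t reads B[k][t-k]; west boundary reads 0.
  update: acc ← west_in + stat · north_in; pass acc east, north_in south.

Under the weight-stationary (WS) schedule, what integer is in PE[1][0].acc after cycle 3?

PE[1][0].acc = 58

Tracing WS — 2×3 array, target PE[1][0]:
  0: (0,0).acc=5  regs=<1,5>
  0: (1,0).acc=0  regs=<0,0>
  1: (0,0).acc=30  regs=<6,30>
  1: (1,0).acc=54  regs=<7,54>
  2: (0,0).acc=30  regs=<6,30>
  2: (1,0).acc=37  regs=<1,37>
  3: (0,0).acc=0  regs=<0,0>
  3: (1,0).acc=58  regs=<4,58>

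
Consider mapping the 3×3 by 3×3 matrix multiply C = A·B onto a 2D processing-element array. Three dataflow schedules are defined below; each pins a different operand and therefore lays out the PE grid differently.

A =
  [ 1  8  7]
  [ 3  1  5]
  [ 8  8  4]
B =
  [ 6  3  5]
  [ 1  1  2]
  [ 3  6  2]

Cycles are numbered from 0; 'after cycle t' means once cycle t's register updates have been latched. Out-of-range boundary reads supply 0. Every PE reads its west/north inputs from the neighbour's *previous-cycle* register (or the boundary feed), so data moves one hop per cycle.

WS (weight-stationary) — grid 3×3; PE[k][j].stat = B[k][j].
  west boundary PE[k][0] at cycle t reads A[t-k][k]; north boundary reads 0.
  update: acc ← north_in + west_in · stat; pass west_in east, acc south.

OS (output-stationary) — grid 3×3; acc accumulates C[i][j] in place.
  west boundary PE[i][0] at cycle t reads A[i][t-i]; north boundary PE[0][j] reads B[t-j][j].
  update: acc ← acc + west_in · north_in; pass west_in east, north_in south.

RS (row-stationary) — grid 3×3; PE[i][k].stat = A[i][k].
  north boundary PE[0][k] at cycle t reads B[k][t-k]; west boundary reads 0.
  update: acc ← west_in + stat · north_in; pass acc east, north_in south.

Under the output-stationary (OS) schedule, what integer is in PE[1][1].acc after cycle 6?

PE[1][1].acc = 40

OS on a 3×3 grid — tracing PE[1][1] and its feeders:
  c0 r0c1: 0 / 0 / 0
  c0 r1c0: 0 / 0 / 0
  c0 r1c1: 0 / 0 / 0
  c1 r0c1: 3 / 1 / 3
  c1 r1c0: 18 / 3 / 6
  c1 r1c1: 0 / 0 / 0
  c2 r0c1: 11 / 8 / 1
  c2 r1c0: 19 / 1 / 1
  c2 r1c1: 9 / 3 / 3
  c3 r0c1: 53 / 7 / 6
  c3 r1c0: 34 / 5 / 3
  c3 r1c1: 10 / 1 / 1
  c4 r0c1: 53 / 0 / 0
  c4 r1c0: 34 / 0 / 0
  c4 r1c1: 40 / 5 / 6
  c5 r0c1: 53 / 0 / 0
  c5 r1c0: 34 / 0 / 0
  c5 r1c1: 40 / 0 / 0
  c6 r0c1: 53 / 0 / 0
  c6 r1c0: 34 / 0 / 0
  c6 r1c1: 40 / 0 / 0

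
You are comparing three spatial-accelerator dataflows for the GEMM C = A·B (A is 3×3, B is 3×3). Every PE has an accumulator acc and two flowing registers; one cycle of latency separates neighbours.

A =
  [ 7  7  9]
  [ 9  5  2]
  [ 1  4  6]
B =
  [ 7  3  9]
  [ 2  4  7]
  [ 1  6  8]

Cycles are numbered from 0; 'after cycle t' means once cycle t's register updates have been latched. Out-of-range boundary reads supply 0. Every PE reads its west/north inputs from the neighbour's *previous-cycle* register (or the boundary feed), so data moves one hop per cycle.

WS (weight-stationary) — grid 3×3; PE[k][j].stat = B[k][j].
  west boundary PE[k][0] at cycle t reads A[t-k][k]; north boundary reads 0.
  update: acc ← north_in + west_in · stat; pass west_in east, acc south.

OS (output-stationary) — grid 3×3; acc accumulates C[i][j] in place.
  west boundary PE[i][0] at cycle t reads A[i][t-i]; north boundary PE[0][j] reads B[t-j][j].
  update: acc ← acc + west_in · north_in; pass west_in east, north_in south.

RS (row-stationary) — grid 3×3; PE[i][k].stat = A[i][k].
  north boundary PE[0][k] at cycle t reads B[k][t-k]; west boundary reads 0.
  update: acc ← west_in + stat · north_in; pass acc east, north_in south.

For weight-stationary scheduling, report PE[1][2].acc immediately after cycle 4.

PE[1][2].acc = 116

WS 3×3: PE[1][2] cycle-by-cycle (with neighbour feeds):
  step 0 · PE0,2: acc=0; fwd→0 fwd↓0
  step 0 · PE1,1: acc=0; fwd→0 fwd↓0
  step 0 · PE1,2: acc=0; fwd→0 fwd↓0
  step 1 · PE0,2: acc=0; fwd→0 fwd↓0
  step 1 · PE1,1: acc=0; fwd→0 fwd↓0
  step 1 · PE1,2: acc=0; fwd→0 fwd↓0
  step 2 · PE0,2: acc=63; fwd→7 fwd↓63
  step 2 · PE1,1: acc=49; fwd→7 fwd↓49
  step 2 · PE1,2: acc=0; fwd→0 fwd↓0
  step 3 · PE0,2: acc=81; fwd→9 fwd↓81
  step 3 · PE1,1: acc=47; fwd→5 fwd↓47
  step 3 · PE1,2: acc=112; fwd→7 fwd↓112
  step 4 · PE0,2: acc=9; fwd→1 fwd↓9
  step 4 · PE1,1: acc=19; fwd→4 fwd↓19
  step 4 · PE1,2: acc=116; fwd→5 fwd↓116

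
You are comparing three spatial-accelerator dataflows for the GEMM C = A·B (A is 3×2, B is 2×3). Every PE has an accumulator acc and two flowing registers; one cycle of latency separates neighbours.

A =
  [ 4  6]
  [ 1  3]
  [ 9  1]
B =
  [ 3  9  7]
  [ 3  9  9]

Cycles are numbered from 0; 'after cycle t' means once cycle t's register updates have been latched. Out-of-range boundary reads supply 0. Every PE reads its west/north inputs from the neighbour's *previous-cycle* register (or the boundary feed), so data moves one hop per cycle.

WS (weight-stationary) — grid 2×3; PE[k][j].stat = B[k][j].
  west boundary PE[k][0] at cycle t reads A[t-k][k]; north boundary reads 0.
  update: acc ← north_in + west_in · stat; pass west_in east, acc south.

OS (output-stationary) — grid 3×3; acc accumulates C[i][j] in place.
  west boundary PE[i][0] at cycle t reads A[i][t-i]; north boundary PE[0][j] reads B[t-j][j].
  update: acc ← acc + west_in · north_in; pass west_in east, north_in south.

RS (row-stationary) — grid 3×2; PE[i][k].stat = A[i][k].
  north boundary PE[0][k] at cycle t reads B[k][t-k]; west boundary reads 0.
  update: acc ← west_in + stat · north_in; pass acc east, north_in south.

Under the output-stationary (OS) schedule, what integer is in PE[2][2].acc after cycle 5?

PE[2][2].acc = 72

OS (3×3). Following PE[2][2] plus its west/north inputs:
  [0] (1,2) acc=0 (h:0 v:0)
  [0] (2,1) acc=0 (h:0 v:0)
  [0] (2,2) acc=0 (h:0 v:0)
  [1] (1,2) acc=0 (h:0 v:0)
  [1] (2,1) acc=0 (h:0 v:0)
  [1] (2,2) acc=0 (h:0 v:0)
  [2] (1,2) acc=0 (h:0 v:0)
  [2] (2,1) acc=0 (h:0 v:0)
  [2] (2,2) acc=0 (h:0 v:0)
  [3] (1,2) acc=7 (h:1 v:7)
  [3] (2,1) acc=81 (h:9 v:9)
  [3] (2,2) acc=0 (h:0 v:0)
  [4] (1,2) acc=34 (h:3 v:9)
  [4] (2,1) acc=90 (h:1 v:9)
  [4] (2,2) acc=63 (h:9 v:7)
  [5] (1,2) acc=34 (h:0 v:0)
  [5] (2,1) acc=90 (h:0 v:0)
  [5] (2,2) acc=72 (h:1 v:9)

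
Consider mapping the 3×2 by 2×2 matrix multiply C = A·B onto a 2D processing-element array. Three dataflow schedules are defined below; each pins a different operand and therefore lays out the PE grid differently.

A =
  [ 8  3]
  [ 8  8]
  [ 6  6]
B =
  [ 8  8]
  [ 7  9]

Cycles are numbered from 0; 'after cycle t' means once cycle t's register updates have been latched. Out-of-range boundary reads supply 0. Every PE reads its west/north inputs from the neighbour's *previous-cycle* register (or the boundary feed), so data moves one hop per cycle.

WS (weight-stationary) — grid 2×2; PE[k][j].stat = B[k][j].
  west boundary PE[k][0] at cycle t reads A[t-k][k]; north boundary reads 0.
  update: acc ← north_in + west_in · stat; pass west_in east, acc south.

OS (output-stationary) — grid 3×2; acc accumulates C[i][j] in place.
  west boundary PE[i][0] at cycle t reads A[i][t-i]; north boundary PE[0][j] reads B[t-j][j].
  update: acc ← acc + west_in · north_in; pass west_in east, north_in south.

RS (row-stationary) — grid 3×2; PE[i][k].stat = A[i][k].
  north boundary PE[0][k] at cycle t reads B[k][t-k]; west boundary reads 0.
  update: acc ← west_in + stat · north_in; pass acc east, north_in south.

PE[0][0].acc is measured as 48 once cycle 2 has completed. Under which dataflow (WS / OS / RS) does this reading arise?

dataflow = WS

WS [2×2] PE[0][0] across cycles:
  c0 r0c0: 64 / 8 / 64
  c1 r0c0: 64 / 8 / 64
  c2 r0c0: 48 / 6 / 48
OS [3×2] PE[0][0] across cycles:
  c0 r0c0: 64 / 8 / 8
  c1 r0c0: 85 / 3 / 7
  c2 r0c0: 85 / 0 / 0
RS [3×2] PE[0][0] across cycles:
  c0 r0c0: 64 / 64 / 8
  c1 r0c0: 64 / 64 / 8
  c2 r0c0: 0 / 0 / 0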